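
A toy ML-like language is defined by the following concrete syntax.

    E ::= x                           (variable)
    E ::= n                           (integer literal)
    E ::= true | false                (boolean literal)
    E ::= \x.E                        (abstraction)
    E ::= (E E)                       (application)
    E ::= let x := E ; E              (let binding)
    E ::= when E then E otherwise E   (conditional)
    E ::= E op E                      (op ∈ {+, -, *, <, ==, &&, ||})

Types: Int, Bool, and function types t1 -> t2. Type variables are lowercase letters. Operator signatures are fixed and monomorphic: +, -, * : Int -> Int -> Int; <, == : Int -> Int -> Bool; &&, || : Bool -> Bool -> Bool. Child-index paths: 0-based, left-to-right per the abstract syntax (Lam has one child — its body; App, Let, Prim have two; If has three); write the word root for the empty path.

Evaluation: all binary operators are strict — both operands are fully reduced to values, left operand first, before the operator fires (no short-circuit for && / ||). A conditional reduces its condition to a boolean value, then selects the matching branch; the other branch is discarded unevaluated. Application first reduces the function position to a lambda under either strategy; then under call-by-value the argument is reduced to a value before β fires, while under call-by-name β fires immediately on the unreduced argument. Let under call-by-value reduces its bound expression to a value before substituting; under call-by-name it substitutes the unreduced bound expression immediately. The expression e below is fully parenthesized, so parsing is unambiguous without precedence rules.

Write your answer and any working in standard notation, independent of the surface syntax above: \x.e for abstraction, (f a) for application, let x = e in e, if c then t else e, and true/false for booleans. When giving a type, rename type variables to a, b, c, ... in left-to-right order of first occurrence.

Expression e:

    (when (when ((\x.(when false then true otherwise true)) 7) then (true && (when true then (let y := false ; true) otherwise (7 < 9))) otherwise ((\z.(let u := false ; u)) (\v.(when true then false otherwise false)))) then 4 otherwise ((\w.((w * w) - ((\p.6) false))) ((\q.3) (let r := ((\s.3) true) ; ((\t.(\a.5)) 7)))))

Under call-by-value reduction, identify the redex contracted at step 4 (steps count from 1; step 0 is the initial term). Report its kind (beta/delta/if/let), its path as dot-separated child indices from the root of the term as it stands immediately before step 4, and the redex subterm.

Working:
step 0: (if (if ((\x.(if false then true else true)) 7) then (true && (if true then (let y = false in true) else (7 < 9))) else ((\z.(let u = false in u)) (\v.(if true then false else false)))) then 4 else ((\w.((w * w) - ((\p.6) false))) ((\q.3) (let r = ((\s.3) true) in ((\t.(\a.5)) 7)))))
step 1: [beta@0.0] (if (if (if false then true else true) then (true && (if true then (let y = false in true) else (7 < 9))) else ((\z.(let u = false in u)) (\v.(if true then false else false)))) then 4 else ((\w.((w * w) - ((\p.6) false))) ((\q.3) (let r = ((\s.3) true) in ((\t.(\a.5)) 7)))))
step 2: [if@0.0] (if (if true then (true && (if true then (let y = false in true) else (7 < 9))) else ((\z.(let u = false in u)) (\v.(if true then false else false)))) then 4 else ((\w.((w * w) - ((\p.6) false))) ((\q.3) (let r = ((\s.3) true) in ((\t.(\a.5)) 7)))))
step 3: [if@0] (if (true && (if true then (let y = false in true) else (7 < 9))) then 4 else ((\w.((w * w) - ((\p.6) false))) ((\q.3) (let r = ((\s.3) true) in ((\t.(\a.5)) 7)))))
step 4: [if@0.1] (if (true && (let y = false in true)) then 4 else ((\w.((w * w) - ((\p.6) false))) ((\q.3) (let r = ((\s.3) true) in ((\t.(\a.5)) 7)))))

Answer: if at 0.1 : (if true then (let y = false in true) else (7 < 9))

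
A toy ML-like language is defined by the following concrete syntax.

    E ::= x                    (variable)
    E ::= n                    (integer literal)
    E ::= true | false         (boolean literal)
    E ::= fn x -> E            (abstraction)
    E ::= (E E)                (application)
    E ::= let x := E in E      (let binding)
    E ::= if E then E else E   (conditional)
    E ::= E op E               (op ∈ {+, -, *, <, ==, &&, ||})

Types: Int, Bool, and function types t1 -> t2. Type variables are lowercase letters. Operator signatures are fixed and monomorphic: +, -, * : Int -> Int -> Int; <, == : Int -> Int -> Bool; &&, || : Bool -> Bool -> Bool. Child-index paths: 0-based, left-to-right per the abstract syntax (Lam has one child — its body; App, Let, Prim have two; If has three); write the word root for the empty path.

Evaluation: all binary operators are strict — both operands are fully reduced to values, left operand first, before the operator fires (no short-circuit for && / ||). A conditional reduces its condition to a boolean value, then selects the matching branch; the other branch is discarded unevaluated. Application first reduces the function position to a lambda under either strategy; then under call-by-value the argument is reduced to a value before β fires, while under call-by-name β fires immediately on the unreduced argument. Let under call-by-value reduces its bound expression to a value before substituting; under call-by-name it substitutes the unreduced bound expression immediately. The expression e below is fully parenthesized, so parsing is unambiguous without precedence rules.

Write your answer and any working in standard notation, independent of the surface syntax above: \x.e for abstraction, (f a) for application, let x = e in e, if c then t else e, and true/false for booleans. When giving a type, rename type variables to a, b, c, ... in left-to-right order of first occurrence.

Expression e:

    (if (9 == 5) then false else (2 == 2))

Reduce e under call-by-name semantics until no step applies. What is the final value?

Working:
step 0: (if (9 == 5) then false else (2 == 2))
step 1: [delta@0] (if false then false else (2 == 2))
step 2: [if@root] (2 == 2)
step 3: [delta@root] true

Answer: true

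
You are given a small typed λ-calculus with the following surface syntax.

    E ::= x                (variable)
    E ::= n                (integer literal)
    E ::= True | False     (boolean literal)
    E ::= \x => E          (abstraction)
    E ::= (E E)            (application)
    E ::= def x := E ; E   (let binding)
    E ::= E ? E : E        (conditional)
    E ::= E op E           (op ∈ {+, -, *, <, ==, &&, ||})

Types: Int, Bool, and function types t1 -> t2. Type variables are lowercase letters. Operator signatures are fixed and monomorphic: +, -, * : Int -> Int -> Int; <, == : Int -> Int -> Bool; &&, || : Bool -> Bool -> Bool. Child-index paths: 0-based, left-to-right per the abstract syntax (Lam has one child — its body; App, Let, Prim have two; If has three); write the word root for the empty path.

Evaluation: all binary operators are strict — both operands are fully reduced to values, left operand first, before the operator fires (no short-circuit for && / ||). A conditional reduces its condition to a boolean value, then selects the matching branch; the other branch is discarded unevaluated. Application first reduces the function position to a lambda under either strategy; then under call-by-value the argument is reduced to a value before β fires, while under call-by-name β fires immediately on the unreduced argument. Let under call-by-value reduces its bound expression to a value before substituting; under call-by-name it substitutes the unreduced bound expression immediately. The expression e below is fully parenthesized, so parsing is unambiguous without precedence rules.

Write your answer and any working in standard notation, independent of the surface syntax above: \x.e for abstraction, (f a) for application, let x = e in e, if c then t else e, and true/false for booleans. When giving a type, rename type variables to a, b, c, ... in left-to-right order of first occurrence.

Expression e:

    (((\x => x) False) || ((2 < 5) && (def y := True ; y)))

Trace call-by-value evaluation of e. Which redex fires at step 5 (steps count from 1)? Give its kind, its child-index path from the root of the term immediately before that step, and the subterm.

Answer: delta at root : (false || true)

Derivation:
step 0: (((\x.x) false) || ((2 < 5) && (let y = true in y)))
step 1: [beta@0] (false || ((2 < 5) && (let y = true in y)))
step 2: [delta@1.0] (false || (true && (let y = true in y)))
step 3: [let@1.1] (false || (true && true))
step 4: [delta@1] (false || true)
step 5: [delta@root] true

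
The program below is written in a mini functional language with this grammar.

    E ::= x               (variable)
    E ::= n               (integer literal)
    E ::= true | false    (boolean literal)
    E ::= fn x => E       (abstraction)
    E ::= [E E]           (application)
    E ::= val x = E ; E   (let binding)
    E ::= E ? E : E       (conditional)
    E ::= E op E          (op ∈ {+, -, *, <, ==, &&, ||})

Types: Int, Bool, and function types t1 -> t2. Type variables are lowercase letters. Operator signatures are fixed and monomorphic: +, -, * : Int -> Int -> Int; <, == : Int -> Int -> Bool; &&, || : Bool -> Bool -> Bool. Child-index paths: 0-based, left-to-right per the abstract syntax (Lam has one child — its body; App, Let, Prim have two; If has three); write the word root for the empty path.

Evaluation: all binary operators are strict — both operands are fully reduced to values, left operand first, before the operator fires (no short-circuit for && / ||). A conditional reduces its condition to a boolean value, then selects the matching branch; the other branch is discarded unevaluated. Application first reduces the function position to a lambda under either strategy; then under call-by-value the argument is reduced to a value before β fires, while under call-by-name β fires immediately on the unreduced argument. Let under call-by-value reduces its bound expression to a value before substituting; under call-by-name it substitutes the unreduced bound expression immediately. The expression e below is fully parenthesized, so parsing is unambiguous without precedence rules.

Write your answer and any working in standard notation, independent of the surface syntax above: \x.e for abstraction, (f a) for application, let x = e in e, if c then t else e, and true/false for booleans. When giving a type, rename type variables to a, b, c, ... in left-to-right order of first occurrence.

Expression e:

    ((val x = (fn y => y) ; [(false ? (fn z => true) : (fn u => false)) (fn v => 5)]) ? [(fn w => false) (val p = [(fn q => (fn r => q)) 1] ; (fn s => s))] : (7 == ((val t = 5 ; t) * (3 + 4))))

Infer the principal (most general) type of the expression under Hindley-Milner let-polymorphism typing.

Trace:
y : a
\y._ : a -> a
let x : forall. a -> a
  unify Bool ~ Bool
\z._ : b -> Bool
\u._ : c -> Bool
  unify b -> Bool ~ c -> Bool
  unify b ~ c
  unify Bool ~ Bool
\v._ : d -> Int
  unify c -> Bool ~ (d -> Int) -> e
  unify c ~ d -> Int
  unify Bool ~ e
_ _ : Bool
  unify Bool ~ Bool
\w._ : f -> Bool
q : g
\r._ : h -> g
\q._ : g -> h -> g
  unify g -> h -> g ~ Int -> i
  unify g ~ Int
  unify h -> Int ~ i
_ _ : h -> Int
let p : forall. h -> Int
s : j
\s._ : j -> j
  unify f -> Bool ~ (j -> j) -> k
  unify f ~ j -> j
  unify Bool ~ k
_ _ : Bool
  unify Int ~ Int
let t : Int
t : Int
  unify Int ~ Int
  unify Int ~ Int
  unify Int ~ Int
  unify Int ~ Int
  unify Int ~ Int
  unify Bool ~ Bool

Answer: Bool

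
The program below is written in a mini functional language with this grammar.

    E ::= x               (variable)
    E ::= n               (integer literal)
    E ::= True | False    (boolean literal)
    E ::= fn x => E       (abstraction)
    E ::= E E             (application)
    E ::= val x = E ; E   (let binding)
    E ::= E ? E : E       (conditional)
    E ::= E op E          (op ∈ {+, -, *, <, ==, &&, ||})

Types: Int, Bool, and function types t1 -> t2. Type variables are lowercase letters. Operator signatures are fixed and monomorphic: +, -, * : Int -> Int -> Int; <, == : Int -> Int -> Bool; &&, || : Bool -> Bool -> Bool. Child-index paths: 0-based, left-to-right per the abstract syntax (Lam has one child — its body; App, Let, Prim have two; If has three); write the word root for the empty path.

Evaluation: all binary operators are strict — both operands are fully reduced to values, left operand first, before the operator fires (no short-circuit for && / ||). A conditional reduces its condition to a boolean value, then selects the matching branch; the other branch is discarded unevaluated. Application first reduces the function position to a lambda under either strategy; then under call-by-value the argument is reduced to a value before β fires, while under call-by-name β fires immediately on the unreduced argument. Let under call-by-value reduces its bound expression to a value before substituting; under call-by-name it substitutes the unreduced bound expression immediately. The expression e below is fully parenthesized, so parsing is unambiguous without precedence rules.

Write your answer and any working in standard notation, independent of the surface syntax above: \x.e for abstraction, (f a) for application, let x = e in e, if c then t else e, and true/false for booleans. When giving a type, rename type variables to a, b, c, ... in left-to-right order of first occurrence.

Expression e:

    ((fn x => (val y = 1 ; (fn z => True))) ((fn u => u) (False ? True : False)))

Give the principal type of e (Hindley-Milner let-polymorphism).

Trace:
let y : Int
\z._ : b -> Bool
\x._ : a -> b -> Bool
u : c
\u._ : c -> c
  unify Bool ~ Bool
  unify Bool ~ Bool
  unify c -> c ~ Bool -> d
  unify c ~ Bool
  unify Bool ~ d
_ _ : Bool
  unify a -> b -> Bool ~ Bool -> e
  unify a ~ Bool
  unify b -> Bool ~ e
_ _ : b -> Bool

Answer: a -> Bool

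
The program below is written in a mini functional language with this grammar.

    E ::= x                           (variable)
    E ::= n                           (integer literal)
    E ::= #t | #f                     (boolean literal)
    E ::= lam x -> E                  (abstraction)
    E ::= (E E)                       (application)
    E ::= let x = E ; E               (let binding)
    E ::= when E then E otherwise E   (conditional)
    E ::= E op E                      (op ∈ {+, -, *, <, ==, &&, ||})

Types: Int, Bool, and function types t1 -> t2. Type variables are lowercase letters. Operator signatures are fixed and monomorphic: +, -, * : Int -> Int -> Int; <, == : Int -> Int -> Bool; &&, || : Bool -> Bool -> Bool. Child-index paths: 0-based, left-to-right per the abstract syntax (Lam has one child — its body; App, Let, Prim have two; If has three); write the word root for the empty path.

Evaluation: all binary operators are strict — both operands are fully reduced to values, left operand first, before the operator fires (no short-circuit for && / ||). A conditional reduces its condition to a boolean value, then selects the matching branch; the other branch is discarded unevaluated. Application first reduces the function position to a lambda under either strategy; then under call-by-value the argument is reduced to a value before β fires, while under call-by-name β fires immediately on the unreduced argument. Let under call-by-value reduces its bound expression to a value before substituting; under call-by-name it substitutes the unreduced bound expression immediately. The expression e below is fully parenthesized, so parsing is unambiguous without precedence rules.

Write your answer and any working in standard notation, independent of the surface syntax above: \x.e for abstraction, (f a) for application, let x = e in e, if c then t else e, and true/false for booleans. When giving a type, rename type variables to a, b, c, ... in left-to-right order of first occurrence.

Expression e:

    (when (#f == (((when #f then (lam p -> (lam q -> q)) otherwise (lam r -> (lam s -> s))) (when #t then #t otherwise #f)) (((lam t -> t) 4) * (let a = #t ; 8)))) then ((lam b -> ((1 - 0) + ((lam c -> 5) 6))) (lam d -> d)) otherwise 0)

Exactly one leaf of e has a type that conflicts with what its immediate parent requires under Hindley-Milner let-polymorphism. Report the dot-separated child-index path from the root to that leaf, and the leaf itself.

Answer: 0.0 : false

Derivation:
  unify Bool ~ Int
  FAIL: mismatch Bool ~ Int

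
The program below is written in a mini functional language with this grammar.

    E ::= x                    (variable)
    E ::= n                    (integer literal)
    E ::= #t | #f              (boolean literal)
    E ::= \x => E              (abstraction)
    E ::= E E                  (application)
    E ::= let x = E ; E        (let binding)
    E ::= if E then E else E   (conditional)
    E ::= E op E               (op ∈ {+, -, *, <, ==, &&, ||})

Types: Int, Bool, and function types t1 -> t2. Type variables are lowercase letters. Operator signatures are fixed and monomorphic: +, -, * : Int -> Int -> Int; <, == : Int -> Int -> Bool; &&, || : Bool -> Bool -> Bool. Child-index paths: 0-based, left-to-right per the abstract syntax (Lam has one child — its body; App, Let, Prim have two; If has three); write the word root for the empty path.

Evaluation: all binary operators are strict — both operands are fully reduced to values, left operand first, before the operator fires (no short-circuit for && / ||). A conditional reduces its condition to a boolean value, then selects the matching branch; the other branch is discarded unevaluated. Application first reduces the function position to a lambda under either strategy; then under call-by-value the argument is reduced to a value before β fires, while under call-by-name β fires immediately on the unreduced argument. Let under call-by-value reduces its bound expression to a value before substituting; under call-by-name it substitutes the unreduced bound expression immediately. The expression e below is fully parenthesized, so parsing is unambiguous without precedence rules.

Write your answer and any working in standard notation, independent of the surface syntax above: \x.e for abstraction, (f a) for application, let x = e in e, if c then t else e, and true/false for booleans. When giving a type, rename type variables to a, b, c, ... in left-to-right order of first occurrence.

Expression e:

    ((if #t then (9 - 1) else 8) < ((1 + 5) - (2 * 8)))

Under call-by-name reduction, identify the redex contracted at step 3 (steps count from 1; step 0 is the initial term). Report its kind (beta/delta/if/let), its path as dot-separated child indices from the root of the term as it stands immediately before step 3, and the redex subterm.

Working:
step 0: ((if true then (9 - 1) else 8) < ((1 + 5) - (2 * 8)))
step 1: [if@0] ((9 - 1) < ((1 + 5) - (2 * 8)))
step 2: [delta@0] (8 < ((1 + 5) - (2 * 8)))
step 3: [delta@1.0] (8 < (6 - (2 * 8)))

Answer: delta at 1.0 : (1 + 5)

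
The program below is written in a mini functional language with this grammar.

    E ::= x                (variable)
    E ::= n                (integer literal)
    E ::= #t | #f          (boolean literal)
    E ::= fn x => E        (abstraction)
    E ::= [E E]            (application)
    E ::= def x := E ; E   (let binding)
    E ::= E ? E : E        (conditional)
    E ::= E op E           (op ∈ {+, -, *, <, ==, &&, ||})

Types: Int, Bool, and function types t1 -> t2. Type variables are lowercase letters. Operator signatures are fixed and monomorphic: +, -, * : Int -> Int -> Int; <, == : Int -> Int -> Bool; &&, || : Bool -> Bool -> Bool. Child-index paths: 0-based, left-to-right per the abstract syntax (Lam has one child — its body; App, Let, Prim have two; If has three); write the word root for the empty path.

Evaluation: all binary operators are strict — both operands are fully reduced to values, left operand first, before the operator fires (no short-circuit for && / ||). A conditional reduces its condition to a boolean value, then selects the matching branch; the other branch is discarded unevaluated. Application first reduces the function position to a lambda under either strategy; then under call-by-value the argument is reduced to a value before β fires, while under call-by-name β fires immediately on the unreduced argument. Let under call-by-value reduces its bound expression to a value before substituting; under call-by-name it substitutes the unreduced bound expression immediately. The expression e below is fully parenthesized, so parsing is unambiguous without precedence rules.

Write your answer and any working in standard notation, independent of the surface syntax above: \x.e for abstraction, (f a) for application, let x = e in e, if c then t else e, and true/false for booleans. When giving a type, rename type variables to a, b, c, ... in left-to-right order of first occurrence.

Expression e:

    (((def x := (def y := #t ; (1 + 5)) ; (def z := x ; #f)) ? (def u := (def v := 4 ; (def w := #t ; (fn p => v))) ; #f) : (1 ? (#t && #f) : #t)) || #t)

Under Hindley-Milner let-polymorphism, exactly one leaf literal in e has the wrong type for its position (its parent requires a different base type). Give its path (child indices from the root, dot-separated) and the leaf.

Trace:
let y : Bool
  unify Int ~ Int
  unify Int ~ Int
let x : Int
x : Int
let z : Int
  unify Bool ~ Bool
let v : Int
let w : Bool
v : Int
\p._ : a -> Int
let u : forall. a -> Int
  unify Int ~ Bool
  FAIL: mismatch Int ~ Bool

Answer: 0.2.0 : 1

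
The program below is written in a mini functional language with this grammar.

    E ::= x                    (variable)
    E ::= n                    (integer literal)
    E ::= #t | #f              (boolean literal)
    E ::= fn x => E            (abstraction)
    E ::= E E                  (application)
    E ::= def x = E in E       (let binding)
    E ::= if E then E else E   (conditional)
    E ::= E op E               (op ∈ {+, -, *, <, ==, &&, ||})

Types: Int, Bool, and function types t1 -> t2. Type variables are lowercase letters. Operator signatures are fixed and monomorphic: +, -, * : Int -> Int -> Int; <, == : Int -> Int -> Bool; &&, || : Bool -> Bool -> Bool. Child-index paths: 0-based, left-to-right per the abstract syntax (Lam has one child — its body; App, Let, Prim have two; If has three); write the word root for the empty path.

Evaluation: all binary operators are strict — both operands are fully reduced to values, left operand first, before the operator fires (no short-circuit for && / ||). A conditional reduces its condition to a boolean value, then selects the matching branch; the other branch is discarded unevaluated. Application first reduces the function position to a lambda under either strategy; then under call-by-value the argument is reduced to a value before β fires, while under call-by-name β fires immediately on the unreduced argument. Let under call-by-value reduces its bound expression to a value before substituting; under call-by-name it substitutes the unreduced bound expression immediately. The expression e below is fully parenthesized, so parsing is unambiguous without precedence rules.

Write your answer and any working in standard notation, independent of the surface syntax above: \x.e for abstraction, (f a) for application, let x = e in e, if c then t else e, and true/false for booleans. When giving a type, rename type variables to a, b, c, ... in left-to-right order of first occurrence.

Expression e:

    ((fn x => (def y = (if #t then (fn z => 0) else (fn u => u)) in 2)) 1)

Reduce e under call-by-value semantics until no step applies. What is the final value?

Answer: 2

Working:
step 0: ((\x.(let y = (if true then (\z.0) else (\u.u)) in 2)) 1)
step 1: [beta@root] (let y = (if true then (\z.0) else (\u.u)) in 2)
step 2: [if@0] (let y = (\z.0) in 2)
step 3: [let@root] 2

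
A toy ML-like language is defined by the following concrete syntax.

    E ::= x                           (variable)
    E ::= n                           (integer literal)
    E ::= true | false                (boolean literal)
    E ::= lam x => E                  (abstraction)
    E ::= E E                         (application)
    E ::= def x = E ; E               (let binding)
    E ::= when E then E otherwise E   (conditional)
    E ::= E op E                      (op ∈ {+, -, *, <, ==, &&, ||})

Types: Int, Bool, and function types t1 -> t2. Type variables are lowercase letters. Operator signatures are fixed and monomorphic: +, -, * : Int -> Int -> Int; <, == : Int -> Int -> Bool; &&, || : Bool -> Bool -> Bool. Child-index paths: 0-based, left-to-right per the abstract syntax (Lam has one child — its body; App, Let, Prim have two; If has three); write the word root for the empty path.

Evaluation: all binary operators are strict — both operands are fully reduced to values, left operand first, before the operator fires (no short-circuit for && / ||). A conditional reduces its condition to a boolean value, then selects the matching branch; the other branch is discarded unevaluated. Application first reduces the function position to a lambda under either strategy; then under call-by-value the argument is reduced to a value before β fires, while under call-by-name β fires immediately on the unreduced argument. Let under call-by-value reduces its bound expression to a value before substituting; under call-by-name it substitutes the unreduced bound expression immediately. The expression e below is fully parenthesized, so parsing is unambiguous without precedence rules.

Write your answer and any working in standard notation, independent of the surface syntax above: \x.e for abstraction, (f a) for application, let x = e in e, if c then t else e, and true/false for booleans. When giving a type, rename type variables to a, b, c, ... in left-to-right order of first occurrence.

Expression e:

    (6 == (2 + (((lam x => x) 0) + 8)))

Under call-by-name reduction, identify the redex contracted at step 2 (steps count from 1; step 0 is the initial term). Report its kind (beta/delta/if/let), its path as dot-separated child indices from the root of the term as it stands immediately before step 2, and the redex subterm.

Answer: delta at 1.1 : (0 + 8)

Derivation:
step 0: (6 == (2 + (((\x.x) 0) + 8)))
step 1: [beta@1.1.0] (6 == (2 + (0 + 8)))
step 2: [delta@1.1] (6 == (2 + 8))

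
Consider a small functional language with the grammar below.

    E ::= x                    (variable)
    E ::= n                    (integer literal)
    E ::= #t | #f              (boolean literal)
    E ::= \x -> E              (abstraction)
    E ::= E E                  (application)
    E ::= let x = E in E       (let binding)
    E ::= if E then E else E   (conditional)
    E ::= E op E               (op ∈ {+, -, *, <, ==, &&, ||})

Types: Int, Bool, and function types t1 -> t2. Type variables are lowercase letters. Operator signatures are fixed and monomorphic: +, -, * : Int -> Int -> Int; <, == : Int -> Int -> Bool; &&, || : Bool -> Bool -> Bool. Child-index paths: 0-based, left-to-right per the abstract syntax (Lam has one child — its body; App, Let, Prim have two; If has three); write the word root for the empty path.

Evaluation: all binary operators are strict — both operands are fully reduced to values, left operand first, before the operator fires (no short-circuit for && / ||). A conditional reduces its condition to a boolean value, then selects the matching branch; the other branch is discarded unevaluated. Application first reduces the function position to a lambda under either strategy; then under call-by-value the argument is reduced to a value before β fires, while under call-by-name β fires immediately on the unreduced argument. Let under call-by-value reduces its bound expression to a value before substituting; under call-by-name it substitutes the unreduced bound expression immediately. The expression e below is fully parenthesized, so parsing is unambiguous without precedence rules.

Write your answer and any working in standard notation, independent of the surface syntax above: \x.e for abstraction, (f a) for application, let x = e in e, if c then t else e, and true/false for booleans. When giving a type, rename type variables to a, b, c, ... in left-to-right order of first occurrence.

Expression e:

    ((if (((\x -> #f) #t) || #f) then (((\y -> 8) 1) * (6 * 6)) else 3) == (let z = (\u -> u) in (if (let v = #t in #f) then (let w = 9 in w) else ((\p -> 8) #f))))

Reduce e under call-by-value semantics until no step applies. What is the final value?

Working:
step 0: ((if (((\x.false) true) || false) then (((\y.8) 1) * (6 * 6)) else 3) == (let z = (\u.u) in (if (let v = true in false) then (let w = 9 in w) else ((\p.8) false))))
step 1: [beta@0.0.0] ((if (false || false) then (((\y.8) 1) * (6 * 6)) else 3) == (let z = (\u.u) in (if (let v = true in false) then (let w = 9 in w) else ((\p.8) false))))
step 2: [delta@0.0] ((if false then (((\y.8) 1) * (6 * 6)) else 3) == (let z = (\u.u) in (if (let v = true in false) then (let w = 9 in w) else ((\p.8) false))))
step 3: [if@0] (3 == (let z = (\u.u) in (if (let v = true in false) then (let w = 9 in w) else ((\p.8) false))))
step 4: [let@1] (3 == (if (let v = true in false) then (let w = 9 in w) else ((\p.8) false)))
step 5: [let@1.0] (3 == (if false then (let w = 9 in w) else ((\p.8) false)))
step 6: [if@1] (3 == ((\p.8) false))
step 7: [beta@1] (3 == 8)
step 8: [delta@root] false

Answer: false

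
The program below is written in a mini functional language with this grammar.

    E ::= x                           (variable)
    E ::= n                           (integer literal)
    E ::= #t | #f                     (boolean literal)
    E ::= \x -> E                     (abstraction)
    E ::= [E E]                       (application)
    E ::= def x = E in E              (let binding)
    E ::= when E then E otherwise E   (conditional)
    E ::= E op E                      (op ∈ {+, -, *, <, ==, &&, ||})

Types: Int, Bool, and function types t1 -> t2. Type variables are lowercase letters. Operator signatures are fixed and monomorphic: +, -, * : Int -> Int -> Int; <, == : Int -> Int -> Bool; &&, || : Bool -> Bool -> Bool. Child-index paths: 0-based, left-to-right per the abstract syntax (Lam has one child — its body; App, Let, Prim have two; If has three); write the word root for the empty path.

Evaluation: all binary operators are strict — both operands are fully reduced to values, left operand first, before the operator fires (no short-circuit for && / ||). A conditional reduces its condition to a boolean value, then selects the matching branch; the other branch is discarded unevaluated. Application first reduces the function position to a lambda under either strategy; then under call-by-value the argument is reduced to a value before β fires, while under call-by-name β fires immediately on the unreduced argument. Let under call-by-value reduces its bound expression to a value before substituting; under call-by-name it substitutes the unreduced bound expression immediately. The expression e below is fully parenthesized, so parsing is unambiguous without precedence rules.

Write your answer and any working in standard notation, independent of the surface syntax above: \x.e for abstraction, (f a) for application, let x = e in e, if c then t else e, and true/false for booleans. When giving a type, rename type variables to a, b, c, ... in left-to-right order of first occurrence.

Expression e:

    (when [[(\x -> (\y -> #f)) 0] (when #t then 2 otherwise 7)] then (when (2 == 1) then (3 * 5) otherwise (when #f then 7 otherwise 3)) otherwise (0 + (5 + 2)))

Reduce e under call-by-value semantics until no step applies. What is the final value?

Trace:
step 0: (if (((\x.(\y.false)) 0) (if true then 2 else 7)) then (if (2 == 1) then (3 * 5) else (if false then 7 else 3)) else (0 + (5 + 2)))
step 1: [beta@0.0] (if ((\y.false) (if true then 2 else 7)) then (if (2 == 1) then (3 * 5) else (if false then 7 else 3)) else (0 + (5 + 2)))
step 2: [if@0.1] (if ((\y.false) 2) then (if (2 == 1) then (3 * 5) else (if false then 7 else 3)) else (0 + (5 + 2)))
step 3: [beta@0] (if false then (if (2 == 1) then (3 * 5) else (if false then 7 else 3)) else (0 + (5 + 2)))
step 4: [if@root] (0 + (5 + 2))
step 5: [delta@1] (0 + 7)
step 6: [delta@root] 7

Answer: 7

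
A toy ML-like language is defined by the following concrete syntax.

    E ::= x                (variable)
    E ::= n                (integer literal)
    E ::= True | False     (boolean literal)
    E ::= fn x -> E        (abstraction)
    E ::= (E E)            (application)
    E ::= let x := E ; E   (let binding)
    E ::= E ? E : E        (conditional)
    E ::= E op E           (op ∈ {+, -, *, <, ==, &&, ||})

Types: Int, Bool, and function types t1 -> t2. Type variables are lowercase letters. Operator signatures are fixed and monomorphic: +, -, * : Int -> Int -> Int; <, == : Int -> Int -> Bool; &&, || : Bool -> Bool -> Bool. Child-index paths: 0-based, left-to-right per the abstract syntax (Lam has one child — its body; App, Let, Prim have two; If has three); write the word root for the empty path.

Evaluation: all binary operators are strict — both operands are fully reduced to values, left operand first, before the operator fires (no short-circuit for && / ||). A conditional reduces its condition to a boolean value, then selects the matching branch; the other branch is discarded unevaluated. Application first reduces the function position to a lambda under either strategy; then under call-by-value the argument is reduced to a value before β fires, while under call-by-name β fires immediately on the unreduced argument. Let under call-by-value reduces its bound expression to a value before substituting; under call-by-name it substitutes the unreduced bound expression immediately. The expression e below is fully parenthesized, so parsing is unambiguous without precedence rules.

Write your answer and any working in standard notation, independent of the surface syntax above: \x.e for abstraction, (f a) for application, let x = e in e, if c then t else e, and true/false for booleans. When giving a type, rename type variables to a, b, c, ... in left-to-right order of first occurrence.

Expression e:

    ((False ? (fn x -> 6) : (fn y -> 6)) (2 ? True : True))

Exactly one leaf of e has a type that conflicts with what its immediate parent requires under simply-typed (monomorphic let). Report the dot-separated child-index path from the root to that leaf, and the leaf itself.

Trace:
  unify Bool ~ Bool
\x._ : a -> Int
\y._ : b -> Int
  unify a -> Int ~ b -> Int
  unify a ~ b
  unify Int ~ Int
  unify Int ~ Bool
  FAIL: mismatch Int ~ Bool

Answer: 1.0 : 2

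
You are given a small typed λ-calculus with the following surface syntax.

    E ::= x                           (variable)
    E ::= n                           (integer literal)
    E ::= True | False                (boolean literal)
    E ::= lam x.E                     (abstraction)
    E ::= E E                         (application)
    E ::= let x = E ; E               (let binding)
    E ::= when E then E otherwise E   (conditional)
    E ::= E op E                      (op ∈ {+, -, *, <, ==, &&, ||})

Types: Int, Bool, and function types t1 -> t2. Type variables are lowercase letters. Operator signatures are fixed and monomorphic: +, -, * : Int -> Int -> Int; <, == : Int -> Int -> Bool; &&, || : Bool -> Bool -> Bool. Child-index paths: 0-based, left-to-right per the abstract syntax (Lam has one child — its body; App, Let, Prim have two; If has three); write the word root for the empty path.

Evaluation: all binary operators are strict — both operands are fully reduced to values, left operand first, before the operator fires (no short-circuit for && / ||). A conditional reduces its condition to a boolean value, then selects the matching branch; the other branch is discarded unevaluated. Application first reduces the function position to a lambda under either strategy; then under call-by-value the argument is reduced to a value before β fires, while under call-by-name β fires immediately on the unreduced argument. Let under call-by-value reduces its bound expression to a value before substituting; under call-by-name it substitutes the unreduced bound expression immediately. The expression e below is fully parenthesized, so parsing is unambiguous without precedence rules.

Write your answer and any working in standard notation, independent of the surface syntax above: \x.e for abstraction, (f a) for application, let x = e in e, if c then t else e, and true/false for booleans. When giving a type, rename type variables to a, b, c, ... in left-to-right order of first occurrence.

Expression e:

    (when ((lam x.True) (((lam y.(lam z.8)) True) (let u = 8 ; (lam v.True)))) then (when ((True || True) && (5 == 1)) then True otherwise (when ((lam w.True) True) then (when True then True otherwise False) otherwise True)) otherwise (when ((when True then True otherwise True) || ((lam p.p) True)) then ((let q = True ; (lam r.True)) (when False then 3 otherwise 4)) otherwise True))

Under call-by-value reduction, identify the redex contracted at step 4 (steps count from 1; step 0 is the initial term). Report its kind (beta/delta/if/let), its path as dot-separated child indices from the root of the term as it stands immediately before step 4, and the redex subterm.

Answer: beta at 0 : ((\x.true) 8)

Derivation:
step 0: (if ((\x.true) (((\y.(\z.8)) true) (let u = 8 in (\v.true)))) then (if ((true || true) && (5 == 1)) then true else (if ((\w.true) true) then (if true then true else false) else true)) else (if ((if true then true else true) || ((\p.p) true)) then ((let q = true in (\r.true)) (if false then 3 else 4)) else true))
step 1: [beta@0.1.0] (if ((\x.true) ((\z.8) (let u = 8 in (\v.true)))) then (if ((true || true) && (5 == 1)) then true else (if ((\w.true) true) then (if true then true else false) else true)) else (if ((if true then true else true) || ((\p.p) true)) then ((let q = true in (\r.true)) (if false then 3 else 4)) else true))
step 2: [let@0.1.1] (if ((\x.true) ((\z.8) (\v.true))) then (if ((true || true) && (5 == 1)) then true else (if ((\w.true) true) then (if true then true else false) else true)) else (if ((if true then true else true) || ((\p.p) true)) then ((let q = true in (\r.true)) (if false then 3 else 4)) else true))
step 3: [beta@0.1] (if ((\x.true) 8) then (if ((true || true) && (5 == 1)) then true else (if ((\w.true) true) then (if true then true else false) else true)) else (if ((if true then true else true) || ((\p.p) true)) then ((let q = true in (\r.true)) (if false then 3 else 4)) else true))
step 4: [beta@0] (if true then (if ((true || true) && (5 == 1)) then true else (if ((\w.true) true) then (if true then true else false) else true)) else (if ((if true then true else true) || ((\p.p) true)) then ((let q = true in (\r.true)) (if false then 3 else 4)) else true))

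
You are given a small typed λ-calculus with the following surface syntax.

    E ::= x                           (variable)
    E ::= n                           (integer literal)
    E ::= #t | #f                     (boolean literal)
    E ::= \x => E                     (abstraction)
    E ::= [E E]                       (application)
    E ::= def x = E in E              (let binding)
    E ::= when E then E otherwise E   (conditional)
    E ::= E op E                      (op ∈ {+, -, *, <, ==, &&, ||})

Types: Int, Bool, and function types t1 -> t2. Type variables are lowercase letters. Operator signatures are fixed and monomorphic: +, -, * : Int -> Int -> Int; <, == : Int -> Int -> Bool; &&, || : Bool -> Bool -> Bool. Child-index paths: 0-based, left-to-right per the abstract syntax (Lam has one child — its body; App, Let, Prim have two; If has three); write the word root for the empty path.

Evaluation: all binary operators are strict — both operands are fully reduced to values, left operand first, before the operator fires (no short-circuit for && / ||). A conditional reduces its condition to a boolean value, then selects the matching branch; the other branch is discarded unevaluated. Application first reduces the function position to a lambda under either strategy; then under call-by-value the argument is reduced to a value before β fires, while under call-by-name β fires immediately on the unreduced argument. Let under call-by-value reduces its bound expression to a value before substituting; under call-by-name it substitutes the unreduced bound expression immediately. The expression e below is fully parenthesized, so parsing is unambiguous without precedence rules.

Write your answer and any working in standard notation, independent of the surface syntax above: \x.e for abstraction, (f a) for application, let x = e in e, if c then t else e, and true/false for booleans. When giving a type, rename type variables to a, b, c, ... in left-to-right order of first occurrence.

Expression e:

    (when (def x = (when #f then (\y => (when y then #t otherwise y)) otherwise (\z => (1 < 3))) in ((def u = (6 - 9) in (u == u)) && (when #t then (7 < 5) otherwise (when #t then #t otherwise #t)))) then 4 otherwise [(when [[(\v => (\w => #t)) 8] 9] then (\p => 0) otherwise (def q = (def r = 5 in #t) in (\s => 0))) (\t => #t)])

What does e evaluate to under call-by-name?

Answer: 0

Trace:
step 0: (if (let x = (if false then (\y.(if y then true else y)) else (\z.(1 < 3))) in ((let u = (6 - 9) in (u == u)) && (if true then (7 < 5) else (if true then true else true)))) then 4 else ((if (((\v.(\w.true)) 8) 9) then (\p.0) else (let q = (let r = 5 in true) in (\s.0))) (\t.true)))
step 1: [let@0] (if ((let u = (6 - 9) in (u == u)) && (if true then (7 < 5) else (if true then true else true))) then 4 else ((if (((\v.(\w.true)) 8) 9) then (\p.0) else (let q = (let r = 5 in true) in (\s.0))) (\t.true)))
step 2: [let@0.0] (if (((6 - 9) == (6 - 9)) && (if true then (7 < 5) else (if true then true else true))) then 4 else ((if (((\v.(\w.true)) 8) 9) then (\p.0) else (let q = (let r = 5 in true) in (\s.0))) (\t.true)))
step 3: [delta@0.0.0] (if ((-3 == (6 - 9)) && (if true then (7 < 5) else (if true then true else true))) then 4 else ((if (((\v.(\w.true)) 8) 9) then (\p.0) else (let q = (let r = 5 in true) in (\s.0))) (\t.true)))
step 4: [delta@0.0.1] (if ((-3 == -3) && (if true then (7 < 5) else (if true then true else true))) then 4 else ((if (((\v.(\w.true)) 8) 9) then (\p.0) else (let q = (let r = 5 in true) in (\s.0))) (\t.true)))
step 5: [delta@0.0] (if (true && (if true then (7 < 5) else (if true then true else true))) then 4 else ((if (((\v.(\w.true)) 8) 9) then (\p.0) else (let q = (let r = 5 in true) in (\s.0))) (\t.true)))
step 6: [if@0.1] (if (true && (7 < 5)) then 4 else ((if (((\v.(\w.true)) 8) 9) then (\p.0) else (let q = (let r = 5 in true) in (\s.0))) (\t.true)))
step 7: [delta@0.1] (if (true && false) then 4 else ((if (((\v.(\w.true)) 8) 9) then (\p.0) else (let q = (let r = 5 in true) in (\s.0))) (\t.true)))
step 8: [delta@0] (if false then 4 else ((if (((\v.(\w.true)) 8) 9) then (\p.0) else (let q = (let r = 5 in true) in (\s.0))) (\t.true)))
step 9: [if@root] ((if (((\v.(\w.true)) 8) 9) then (\p.0) else (let q = (let r = 5 in true) in (\s.0))) (\t.true))
step 10: [beta@0.0.0] ((if ((\w.true) 9) then (\p.0) else (let q = (let r = 5 in true) in (\s.0))) (\t.true))
step 11: [beta@0.0] ((if true then (\p.0) else (let q = (let r = 5 in true) in (\s.0))) (\t.true))
step 12: [if@0] ((\p.0) (\t.true))
step 13: [beta@root] 0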